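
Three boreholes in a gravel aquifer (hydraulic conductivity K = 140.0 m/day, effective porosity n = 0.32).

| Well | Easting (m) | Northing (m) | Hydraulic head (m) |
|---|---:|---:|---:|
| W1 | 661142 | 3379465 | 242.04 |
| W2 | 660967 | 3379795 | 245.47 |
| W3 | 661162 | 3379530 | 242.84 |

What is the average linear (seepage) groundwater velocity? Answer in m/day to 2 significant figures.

5.2 m/day

Taking W1 as reference: W2−W1 = (-175, 330, +3.43); W3−W1 = (20, 65, +0.80).
Solve a·Δx + b·Δy = Δh: det = (-175)·65 − 20·330 = -17975.
∂h/∂x = [(+3.43)·65 − (+0.80)·330] / -17975 = +0.002284
∂h/∂y = [(-175)·(+0.80) − 20·(+3.43)] / -17975 = +0.01161
|∇h| = √(0.002284² + 0.01161²) = 0.01183
Seepage velocity v = K·i/n = 140.0 × 0.01183 / 0.32 = 5.176 m/day.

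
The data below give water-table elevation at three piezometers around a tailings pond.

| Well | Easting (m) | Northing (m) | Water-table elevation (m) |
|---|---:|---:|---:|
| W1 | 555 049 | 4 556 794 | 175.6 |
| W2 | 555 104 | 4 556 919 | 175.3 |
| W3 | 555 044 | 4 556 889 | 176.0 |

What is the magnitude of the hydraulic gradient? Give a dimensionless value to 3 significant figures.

0.0139

Differences from W1: to W2 (Δx, Δy, Δh) = (55, 125, -0.3); to W3 = (-5, 95, +0.4).
Determinant of the coordinate differences = 55·95 − (-5)·125 = 5850.
∂h/∂x = [(-0.3)·95 − (+0.4)·125] / 5850 = -0.01342
∂h/∂y = [55·(+0.4) − (-5)·(-0.3)] / 5850 = +0.003504
|∇h| = √(-0.01342² + 0.003504²) = 0.01387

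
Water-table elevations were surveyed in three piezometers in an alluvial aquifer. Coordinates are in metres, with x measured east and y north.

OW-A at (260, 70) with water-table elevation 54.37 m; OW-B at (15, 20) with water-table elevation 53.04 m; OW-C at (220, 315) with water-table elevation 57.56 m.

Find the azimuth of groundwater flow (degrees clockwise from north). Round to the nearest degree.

191°

Three-point gradient (reference OW-A): Δ to OW-B = (-245, -50, -1.33), Δ to OW-C = (-40, 245, +3.19).
∂h/∂x = +0.002682, ∂h/∂y = +0.01346 (det = -62025).
Flow direction (−∇h) has components (-0.002682 E, -0.01346 N).
Azimuth = atan2(E, N) = atan2(-0.002682, -0.01346) = 191.3° ≈ 191°.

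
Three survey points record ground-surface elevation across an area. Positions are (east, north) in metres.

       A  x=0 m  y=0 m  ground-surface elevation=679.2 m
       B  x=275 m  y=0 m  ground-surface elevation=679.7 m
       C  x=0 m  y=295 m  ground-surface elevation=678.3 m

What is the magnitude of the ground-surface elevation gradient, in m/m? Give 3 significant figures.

∂z/∂x = (679.7 − 679.2) / (275 − 0) = +0.001818
∂z/∂y = (678.3 − 679.2) / (295 − 0) = -0.003051
|∇f| = √(0.001818² + -0.003051²) = 0.003552 m/m

0.00355 m/m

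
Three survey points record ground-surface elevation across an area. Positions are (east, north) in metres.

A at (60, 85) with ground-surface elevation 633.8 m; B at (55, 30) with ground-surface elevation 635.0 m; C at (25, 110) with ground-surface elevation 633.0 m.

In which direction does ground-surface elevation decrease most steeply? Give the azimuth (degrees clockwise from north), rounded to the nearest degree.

Differences from A: to B (Δx, Δy, Δh) = (-5, -55, +1.2); to C = (-35, 25, -0.8).
Solve a·Δx + b·Δy = Δz: det = (-5)·25 − (-35)·(-55) = -2050.
∂z/∂x = [(+1.2)·25 − (-0.8)·(-55)] / -2050 = +0.006829
∂z/∂y = [(-5)·(-0.8) − (-35)·(+1.2)] / -2050 = -0.02244
Steepest decrease is along −∇f: components (-0.006829 E, +0.02244 N).
Azimuth = atan2(-0.006829, +0.02244) = 343.1° ≈ 343°.

343°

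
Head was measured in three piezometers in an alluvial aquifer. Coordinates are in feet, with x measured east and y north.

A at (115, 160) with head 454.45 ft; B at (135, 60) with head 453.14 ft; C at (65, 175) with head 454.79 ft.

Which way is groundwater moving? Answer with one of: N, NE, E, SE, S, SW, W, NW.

Differences from A: to B (Δx, Δy, Δh) = (20, -100, -1.31); to C = (-50, 15, +0.34).
Determinant of the coordinate differences = 20·15 − (-50)·(-100) = -4700.
∂h/∂x = [(-1.31)·15 − (+0.34)·(-100)] / -4700 = -0.003053
∂h/∂y = [20·(+0.34) − (-50)·(-1.31)] / -4700 = +0.01249
Flow = −∇h = (+0.003053 east, -0.01249 north), which points south.

S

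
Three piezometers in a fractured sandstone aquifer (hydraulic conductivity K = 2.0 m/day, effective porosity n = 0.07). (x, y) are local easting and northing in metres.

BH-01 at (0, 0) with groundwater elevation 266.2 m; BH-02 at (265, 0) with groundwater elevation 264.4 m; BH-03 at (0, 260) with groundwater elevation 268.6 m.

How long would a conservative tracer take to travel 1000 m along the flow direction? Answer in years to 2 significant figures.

∂h/∂x = (264.4 − 266.2) / (265 − 0) = -0.006792
∂h/∂y = (268.6 − 266.2) / (260 − 0) = +0.009231
|∇h| = √(-0.006792² + 0.009231²) = 0.01146
Seepage velocity v = K·i/n = 2.0 × 0.01146 / 0.07 = 0.3274 m/day.
t = 1000 / 0.3274 = 3054 days = 8.36 years.

8.4 years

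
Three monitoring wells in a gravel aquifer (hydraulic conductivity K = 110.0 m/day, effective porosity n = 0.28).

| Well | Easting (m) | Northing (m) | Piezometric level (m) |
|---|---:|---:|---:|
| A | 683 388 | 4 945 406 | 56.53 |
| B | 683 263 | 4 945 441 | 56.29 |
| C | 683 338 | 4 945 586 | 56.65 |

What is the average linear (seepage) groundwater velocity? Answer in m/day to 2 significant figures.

1.0 m/day

Taking A as reference: B−A = (-125, 35, -0.24); C−A = (-50, 180, +0.12).
Solve a·Δx + b·Δy = Δh: det = (-125)·180 − (-50)·35 = -20750.
∂h/∂x = [(-0.24)·180 − (+0.12)·35] / -20750 = +0.002284
∂h/∂y = [(-125)·(+0.12) − (-50)·(-0.24)] / -20750 = +0.001301
|∇h| = √(0.002284² + 0.001301²) = 0.002629
Seepage velocity v = K·i/n = 110.0 × 0.002629 / 0.28 = 1.033 m/day.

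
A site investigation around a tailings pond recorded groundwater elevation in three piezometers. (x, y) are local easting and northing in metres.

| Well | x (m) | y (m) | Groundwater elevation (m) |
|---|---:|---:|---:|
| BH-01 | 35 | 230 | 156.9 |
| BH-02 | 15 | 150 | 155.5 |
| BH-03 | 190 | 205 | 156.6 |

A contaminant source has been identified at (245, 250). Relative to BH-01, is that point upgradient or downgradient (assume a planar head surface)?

Taking BH-01 as reference: BH-02−BH-01 = (-20, -80, -1.4); BH-03−BH-01 = (155, -25, -0.3).
Determinant of the coordinate differences = (-20)·(-25) − 155·(-80) = 12900.
∂h/∂x = [(-1.4)·(-25) − (-0.3)·(-80)] / 12900 = +0.0008527
∂h/∂y = [(-20)·(-0.3) − 155·(-1.4)] / 12900 = +0.01729
Head at (245, 250) = 156.9 + (+0.0008527)·(210) + (+0.01729)·(20) = 157.42 m.
That is higher than the 156.9 m at BH-01, so the point is upgradient.

upgradient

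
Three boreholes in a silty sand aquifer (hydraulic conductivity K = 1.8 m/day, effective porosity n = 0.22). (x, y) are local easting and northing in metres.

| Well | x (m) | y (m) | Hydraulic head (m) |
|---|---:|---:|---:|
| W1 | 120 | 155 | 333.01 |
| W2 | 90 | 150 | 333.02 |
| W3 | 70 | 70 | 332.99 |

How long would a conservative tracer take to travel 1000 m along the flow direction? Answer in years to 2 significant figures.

Three-point gradient (reference W1): Δ to W2 = (-30, -5, +0.01), Δ to W3 = (-50, -85, -0.02).
∂h/∂x = -0.0004130, ∂h/∂y = +0.0004783 (det = 2300).
|∇h| = √(-0.0004130² + 0.0004783²) = 0.0006319
Seepage velocity v = K·i/n = 1.8 × 0.0006319 / 0.22 = 0.00517 m/day.
t = 1000 / 0.00517 = 1.934e+05 days = 530 years.

530 years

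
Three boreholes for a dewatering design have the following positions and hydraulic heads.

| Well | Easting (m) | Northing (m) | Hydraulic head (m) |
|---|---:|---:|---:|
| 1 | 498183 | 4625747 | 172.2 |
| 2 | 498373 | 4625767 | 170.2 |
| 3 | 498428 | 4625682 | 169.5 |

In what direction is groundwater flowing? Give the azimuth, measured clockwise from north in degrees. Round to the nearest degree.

097°

Taking 1 as reference: 2−1 = (190, 20, -2.0); 3−1 = (245, -65, -2.7).
Determinant of the coordinate differences = 190·(-65) − 245·20 = -17250.
∂h/∂x = [(-2.0)·(-65) − (-2.7)·20] / -17250 = -0.01067
∂h/∂y = [190·(-2.7) − 245·(-2.0)] / -17250 = +0.001333
Flow direction (−∇h) has components (+0.01067 E, -0.001333 N).
Azimuth = atan2(E, N) = atan2(+0.01067, -0.001333) = 97.1° ≈ 097°.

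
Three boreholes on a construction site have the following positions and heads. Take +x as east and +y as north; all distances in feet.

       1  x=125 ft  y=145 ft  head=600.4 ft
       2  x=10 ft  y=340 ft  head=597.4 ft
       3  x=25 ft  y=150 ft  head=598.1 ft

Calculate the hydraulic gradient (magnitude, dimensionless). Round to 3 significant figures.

0.0230

Taking 1 as reference: 2−1 = (-115, 195, -3.0); 3−1 = (-100, 5, -2.3).
Determinant of the coordinate differences = (-115)·5 − (-100)·195 = 18925.
∂h/∂x = [(-3.0)·5 − (-2.3)·195] / 18925 = +0.02291
∂h/∂y = [(-115)·(-2.3) − (-100)·(-3.0)] / 18925 = -0.001876
|∇h| = √(0.02291² + -0.001876²) = 0.02299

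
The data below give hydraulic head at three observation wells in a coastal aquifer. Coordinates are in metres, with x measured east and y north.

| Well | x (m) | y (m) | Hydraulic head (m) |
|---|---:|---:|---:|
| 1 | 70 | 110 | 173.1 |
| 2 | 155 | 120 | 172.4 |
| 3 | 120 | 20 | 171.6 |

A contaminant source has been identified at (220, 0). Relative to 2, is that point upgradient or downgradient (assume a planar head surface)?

downgradient

Taking 1 as reference: 2−1 = (85, 10, -0.7); 3−1 = (50, -90, -1.5).
Solve a·Δx + b·Δy = Δh: det = 85·(-90) − 50·10 = -8150.
∂h/∂x = [(-0.7)·(-90) − (-1.5)·10] / -8150 = -0.009571
∂h/∂y = [85·(-1.5) − 50·(-0.7)] / -8150 = +0.01135
Head at (220, 0) = 173.1 + (-0.009571)·(150) + (+0.01135)·(-110) = 170.42 m.
That is lower than the 172.4 m at 2, so the point is downgradient.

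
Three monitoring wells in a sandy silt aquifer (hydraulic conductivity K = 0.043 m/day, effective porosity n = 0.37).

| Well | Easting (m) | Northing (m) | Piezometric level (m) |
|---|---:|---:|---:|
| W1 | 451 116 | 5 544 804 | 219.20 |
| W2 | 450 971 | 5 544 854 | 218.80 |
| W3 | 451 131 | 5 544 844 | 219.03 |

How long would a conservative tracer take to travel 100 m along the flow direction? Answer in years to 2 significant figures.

490 years

Three-point gradient (reference W1): Δ to W2 = (-145, 50, -0.40), Δ to W3 = (15, 40, -0.17).
∂h/∂x = +0.001145, ∂h/∂y = -0.004679 (det = -6550).
|∇h| = √(0.001145² + -0.004679²) = 0.004817
Seepage velocity v = K·i/n = 0.043 × 0.004817 / 0.37 = 0.0005598 m/day.
t = 100 / 0.0005598 = 1.786e+05 days = 489 years.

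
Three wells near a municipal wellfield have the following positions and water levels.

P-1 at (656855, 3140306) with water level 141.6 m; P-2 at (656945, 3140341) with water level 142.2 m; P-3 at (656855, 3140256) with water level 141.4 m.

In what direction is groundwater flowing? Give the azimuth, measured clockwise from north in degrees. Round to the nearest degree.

Differences from P-1: to P-2 (Δx, Δy, Δh) = (90, 35, +0.6); to P-3 = (0, -50, -0.2).
Determinant of the coordinate differences = 90·(-50) − 0·35 = -4500.
∂h/∂x = [(+0.6)·(-50) − (-0.2)·35] / -4500 = +0.005111
∂h/∂y = [90·(-0.2) − 0·(+0.6)] / -4500 = +0.004000
Flow direction (−∇h) has components (-0.005111 E, -0.004000 N).
Azimuth = atan2(E, N) = atan2(-0.005111, -0.004000) = 232.0° ≈ 232°.

232°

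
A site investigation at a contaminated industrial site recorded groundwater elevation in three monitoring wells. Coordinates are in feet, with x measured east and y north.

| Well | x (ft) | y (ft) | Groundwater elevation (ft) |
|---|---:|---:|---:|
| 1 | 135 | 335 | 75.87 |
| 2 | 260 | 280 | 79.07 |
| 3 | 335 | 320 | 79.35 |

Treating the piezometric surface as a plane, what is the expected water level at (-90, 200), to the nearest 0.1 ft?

Differences from 1: to 2 (Δx, Δy, Δh) = (125, -55, +3.20); to 3 = (200, -15, +3.48).
Determinant of the coordinate differences = 125·(-15) − 200·(-55) = 9125.
∂h/∂x = [(+3.20)·(-15) − (+3.48)·(-55)] / 9125 = +0.01572
∂h/∂y = [125·(+3.48) − 200·(+3.20)] / 9125 = -0.02247
h(-90, 200) = 75.87 + (+0.01572)·(-225) + (-0.02247)·(-135) = 75.87 -3.536 +3.033 = 75.367 ft.

75.4 ft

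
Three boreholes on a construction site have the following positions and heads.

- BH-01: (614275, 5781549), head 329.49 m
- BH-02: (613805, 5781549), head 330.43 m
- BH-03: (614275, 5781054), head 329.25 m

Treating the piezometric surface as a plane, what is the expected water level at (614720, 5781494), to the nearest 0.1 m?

328.6 m

∂h/∂x = (330.43 − 329.49) / (613805 − 614275) = -0.002000
∂h/∂y = (329.25 − 329.49) / (5781054 − 5781549) = +0.0004848
h(614720, 5781494) = 329.49 + (-0.002000)·(445) + (+0.0004848)·(-55) = 329.49 -0.890 -0.027 = 328.573 m.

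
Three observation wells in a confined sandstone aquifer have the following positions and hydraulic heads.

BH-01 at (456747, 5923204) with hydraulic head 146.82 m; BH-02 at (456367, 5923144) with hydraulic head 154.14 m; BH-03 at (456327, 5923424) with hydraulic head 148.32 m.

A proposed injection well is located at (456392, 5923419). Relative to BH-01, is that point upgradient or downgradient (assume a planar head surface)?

Taking BH-01 as reference: BH-02−BH-01 = (-380, -60, +7.32); BH-03−BH-01 = (-420, 220, +1.50).
Solve a·Δx + b·Δy = Δh: det = (-380)·220 − (-420)·(-60) = -108800.
∂h/∂x = [(+7.32)·220 − (+1.50)·(-60)] / -108800 = -0.01563
∂h/∂y = [(-380)·(+1.50) − (-420)·(+7.32)] / -108800 = -0.02302
Head at (456392, 5923419) = 146.82 + (-0.01563)·(-355) + (-0.02302)·(215) = 147.42 m.
That is higher than the 146.82 m at BH-01, so the point is upgradient.

upgradient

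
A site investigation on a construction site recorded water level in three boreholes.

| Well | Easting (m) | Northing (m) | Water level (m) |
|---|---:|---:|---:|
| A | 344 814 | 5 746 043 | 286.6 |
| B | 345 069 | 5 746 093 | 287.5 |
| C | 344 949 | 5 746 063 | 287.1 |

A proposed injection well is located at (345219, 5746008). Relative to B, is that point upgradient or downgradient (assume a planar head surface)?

upgradient

With h = a·x + b·y + c and A as origin, the differences give:
  255·a + 50·b = +0.9
  135·a + 20·b = +0.5
Eliminate b (×20 and ×50, subtract): -1650·a = -7.00 → a = ∂h/∂x = +0.004242
Back-substitute: b = ∂h/∂y = -0.003636.
Head at (345219, 5746008) = 286.6 + (+0.004242)·(405) + (-0.003636)·(-35) = 288.45 m.
That is higher than the 287.5 m at B, so the point is upgradient.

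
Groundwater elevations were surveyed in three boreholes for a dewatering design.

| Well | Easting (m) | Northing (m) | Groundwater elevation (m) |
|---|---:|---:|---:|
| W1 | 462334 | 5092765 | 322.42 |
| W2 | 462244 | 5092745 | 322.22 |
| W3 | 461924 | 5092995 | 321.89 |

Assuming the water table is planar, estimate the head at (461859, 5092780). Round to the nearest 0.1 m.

With h = a·x + b·y + c and W1 as origin, the differences give:
  (-90)·a + (-20)·b = -0.20
  (-410)·a + 230·b = -0.53
Eliminate b (×230 and ×(-20), subtract): -28900·a = -56.600 → a = ∂h/∂x = +0.001958
Back-substitute: b = ∂h/∂y = +0.001187.
h(461859, 5092780) = 322.42 + (+0.001958)·(-475) + (+0.001187)·(15) = 322.42 -0.930 +0.018 = 321.508 m.

321.5 m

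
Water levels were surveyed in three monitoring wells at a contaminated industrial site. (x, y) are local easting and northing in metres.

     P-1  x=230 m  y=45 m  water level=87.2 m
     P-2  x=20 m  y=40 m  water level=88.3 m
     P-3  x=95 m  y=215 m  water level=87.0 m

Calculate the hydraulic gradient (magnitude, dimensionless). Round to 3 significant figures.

0.00732

Taking P-1 as reference: P-2−P-1 = (-210, -5, +1.1); P-3−P-1 = (-135, 170, -0.2).
Determinant of the coordinate differences = (-210)·170 − (-135)·(-5) = -36375.
∂h/∂x = [(+1.1)·170 − (-0.2)·(-5)] / -36375 = -0.005113
∂h/∂y = [(-210)·(-0.2) − (-135)·(+1.1)] / -36375 = -0.005237
|∇h| = √(-0.005113² + -0.005237²) = 0.007319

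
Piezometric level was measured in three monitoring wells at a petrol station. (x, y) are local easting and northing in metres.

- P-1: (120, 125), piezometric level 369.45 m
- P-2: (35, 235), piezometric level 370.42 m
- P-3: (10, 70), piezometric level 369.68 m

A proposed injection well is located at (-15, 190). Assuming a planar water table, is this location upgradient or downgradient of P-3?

upgradient

Three-point gradient (reference P-1): Δ to P-2 = (-85, 110, +0.97), Δ to P-3 = (-110, -55, +0.23).
∂h/∂x = -0.004689, ∂h/∂y = +0.005195 (det = 16775).
Head at (-15, 190) = 369.45 + (-0.004689)·(-135) + (+0.005195)·(65) = 370.42 m.
That is higher than the 369.68 m at P-3, so the point is upgradient.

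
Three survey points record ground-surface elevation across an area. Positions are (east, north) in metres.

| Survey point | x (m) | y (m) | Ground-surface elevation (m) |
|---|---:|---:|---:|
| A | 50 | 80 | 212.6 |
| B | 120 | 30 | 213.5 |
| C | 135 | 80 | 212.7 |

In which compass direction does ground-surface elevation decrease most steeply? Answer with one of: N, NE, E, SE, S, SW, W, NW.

With z = a·x + b·y + c and A as origin, the differences give:
  70·a + (-50)·b = +0.9
  85·a + 0·b = +0.1
Eliminate b (×0 and ×(-50), subtract): 4250·a = 5.00 → a = ∂z/∂x = +0.001176
Back-substitute: b = ∂z/∂y = -0.01635.
Steepest decrease is along −∇f = (-0.001176 E, +0.01635 N) → north.

N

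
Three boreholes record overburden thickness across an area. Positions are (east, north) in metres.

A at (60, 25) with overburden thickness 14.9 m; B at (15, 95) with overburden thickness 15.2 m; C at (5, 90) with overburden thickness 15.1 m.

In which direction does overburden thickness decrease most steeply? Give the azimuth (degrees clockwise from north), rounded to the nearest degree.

Differences from A: to B (Δx, Δy, Δh) = (-45, 70, +0.3); to C = (-55, 65, +0.2).
Determinant of the coordinate differences = (-45)·65 − (-55)·70 = 925.
∂d/∂x = [(+0.3)·65 − (+0.2)·70] / 925 = +0.005946
∂d/∂y = [(-45)·(+0.2) − (-55)·(+0.3)] / 925 = +0.008108
Steepest decrease is along −∇f: components (-0.005946 E, -0.008108 N).
Azimuth = atan2(-0.005946, -0.008108) = 216.3° ≈ 216°.

216°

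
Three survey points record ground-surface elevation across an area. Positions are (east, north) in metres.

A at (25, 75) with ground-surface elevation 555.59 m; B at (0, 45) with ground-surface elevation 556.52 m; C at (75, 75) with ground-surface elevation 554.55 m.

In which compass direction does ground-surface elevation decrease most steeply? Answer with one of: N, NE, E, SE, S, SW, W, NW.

NE

Three-point gradient (reference A): Δ to B = (-25, -30, +0.93), Δ to C = (50, 0, -1.04).
∂z/∂x = -0.02080, ∂z/∂y = -0.01367 (det = 1500).
Steepest decrease is along −∇f = (+0.02080 E, +0.01367 N) → northeast.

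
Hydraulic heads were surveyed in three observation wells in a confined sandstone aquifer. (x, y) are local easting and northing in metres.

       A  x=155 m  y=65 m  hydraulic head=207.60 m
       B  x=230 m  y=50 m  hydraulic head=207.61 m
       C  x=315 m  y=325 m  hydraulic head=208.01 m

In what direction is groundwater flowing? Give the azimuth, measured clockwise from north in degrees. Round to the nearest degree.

With h = a·x + b·y + c and A as origin, the differences give:
  75·a + (-15)·b = +0.01
  160·a + 260·b = +0.41
Eliminate b (×260 and ×(-15), subtract): 21900·a = 8.750 → a = ∂h/∂x = +0.0003995
Back-substitute: b = ∂h/∂y = +0.001331.
Flow direction (−∇h) has components (-0.0003995 E, -0.001331 N).
Azimuth = atan2(E, N) = atan2(-0.0003995, -0.001331) = 196.7° ≈ 197°.

197°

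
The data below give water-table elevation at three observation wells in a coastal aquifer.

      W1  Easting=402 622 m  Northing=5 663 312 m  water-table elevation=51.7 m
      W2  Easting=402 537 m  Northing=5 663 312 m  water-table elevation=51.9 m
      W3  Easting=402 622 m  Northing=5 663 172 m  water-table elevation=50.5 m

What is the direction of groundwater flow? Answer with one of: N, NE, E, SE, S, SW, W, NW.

∂h/∂x = (51.9 − 51.7) / (402537 − 402622) = -0.002353
∂h/∂y = (50.5 − 51.7) / (5663172 − 5663312) = +0.008571
Flow = −∇h = (+0.002353 east, -0.008571 north), which points south.

S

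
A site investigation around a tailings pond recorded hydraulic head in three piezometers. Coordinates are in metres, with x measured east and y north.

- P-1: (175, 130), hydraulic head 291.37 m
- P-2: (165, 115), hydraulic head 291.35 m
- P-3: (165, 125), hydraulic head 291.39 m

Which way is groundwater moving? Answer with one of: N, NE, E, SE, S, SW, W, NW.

Three-point gradient (reference P-1): Δ to P-2 = (-10, -15, -0.02), Δ to P-3 = (-10, -5, +0.02).
∂h/∂x = -0.004000, ∂h/∂y = +0.004000 (det = -100).
Flow = −∇h = (+0.004000 east, -0.004000 north), which points southeast.

SE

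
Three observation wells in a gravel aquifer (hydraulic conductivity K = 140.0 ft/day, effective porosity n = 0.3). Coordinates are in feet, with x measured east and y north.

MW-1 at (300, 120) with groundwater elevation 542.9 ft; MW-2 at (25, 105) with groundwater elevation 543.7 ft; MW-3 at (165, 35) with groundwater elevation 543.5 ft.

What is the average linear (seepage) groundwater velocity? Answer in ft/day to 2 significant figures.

Differences from MW-1: to MW-2 (Δx, Δy, Δh) = (-275, -15, +0.8); to MW-3 = (-135, -85, +0.6).
Determinant of the coordinate differences = (-275)·(-85) − (-135)·(-15) = 21350.
∂h/∂x = [(+0.8)·(-85) − (+0.6)·(-15)] / 21350 = -0.002763
∂h/∂y = [(-275)·(+0.6) − (-135)·(+0.8)] / 21350 = -0.002670
|∇h| = √(-0.002763² + -0.002670²) = 0.003842
Seepage velocity v = K·i/n = 140.0 × 0.003842 / 0.3 = 1.793 ft/day.

1.8 ft/day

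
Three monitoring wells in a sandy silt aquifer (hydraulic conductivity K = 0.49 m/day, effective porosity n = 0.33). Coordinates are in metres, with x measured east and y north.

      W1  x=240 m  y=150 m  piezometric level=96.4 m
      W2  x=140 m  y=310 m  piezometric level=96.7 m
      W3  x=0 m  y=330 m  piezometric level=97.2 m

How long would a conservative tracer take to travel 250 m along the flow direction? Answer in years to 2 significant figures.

130 years

Taking W1 as reference: W2−W1 = (-100, 160, +0.3); W3−W1 = (-240, 180, +0.8).
Solve a·Δx + b·Δy = Δh: det = (-100)·180 − (-240)·160 = 20400.
∂h/∂x = [(+0.3)·180 − (+0.8)·160] / 20400 = -0.003627
∂h/∂y = [(-100)·(+0.8) − (-240)·(+0.3)] / 20400 = -0.0003922
|∇h| = √(-0.003627² + -0.0003922²) = 0.003648
Seepage velocity v = K·i/n = 0.49 × 0.003648 / 0.33 = 0.005417 m/day.
t = 250 / 0.005417 = 4.615e+04 days = 126 years.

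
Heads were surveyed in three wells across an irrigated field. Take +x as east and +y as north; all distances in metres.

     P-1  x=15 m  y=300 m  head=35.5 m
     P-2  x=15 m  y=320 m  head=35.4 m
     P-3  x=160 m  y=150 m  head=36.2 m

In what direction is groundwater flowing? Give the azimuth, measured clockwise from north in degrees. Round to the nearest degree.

004°

Taking P-1 as reference: P-2−P-1 = (0, 20, -0.1); P-3−P-1 = (145, -150, +0.7).
Solve a·Δx + b·Δy = Δh: det = 0·(-150) − 145·20 = -2900.
∂h/∂x = [(-0.1)·(-150) − (+0.7)·20] / -2900 = -0.0003448
∂h/∂y = [0·(+0.7) − 145·(-0.1)] / -2900 = -0.005000
Flow direction (−∇h) has components (+0.0003448 E, +0.005000 N).
Azimuth = atan2(E, N) = atan2(+0.0003448, +0.005000) = 3.9° ≈ 004°.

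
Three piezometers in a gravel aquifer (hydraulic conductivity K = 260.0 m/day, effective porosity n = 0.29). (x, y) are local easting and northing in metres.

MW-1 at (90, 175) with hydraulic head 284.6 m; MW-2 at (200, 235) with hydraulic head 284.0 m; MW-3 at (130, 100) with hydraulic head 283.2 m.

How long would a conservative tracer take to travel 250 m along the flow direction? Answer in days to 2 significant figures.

Differences from MW-1: to MW-2 (Δx, Δy, Δh) = (110, 60, -0.6); to MW-3 = (40, -75, -1.4).
Solve a·Δx + b·Δy = Δh: det = 110·(-75) − 40·60 = -10650.
∂h/∂x = [(-0.6)·(-75) − (-1.4)·60] / -10650 = -0.01211
∂h/∂y = [110·(-1.4) − 40·(-0.6)] / -10650 = +0.01221
|∇h| = √(-0.01211² + 0.01221²) = 0.0172
Seepage velocity v = K·i/n = 260.0 × 0.0172 / 0.29 = 15.42 m/day.
t = 250 / 15.42 = 16.21 days.

16 days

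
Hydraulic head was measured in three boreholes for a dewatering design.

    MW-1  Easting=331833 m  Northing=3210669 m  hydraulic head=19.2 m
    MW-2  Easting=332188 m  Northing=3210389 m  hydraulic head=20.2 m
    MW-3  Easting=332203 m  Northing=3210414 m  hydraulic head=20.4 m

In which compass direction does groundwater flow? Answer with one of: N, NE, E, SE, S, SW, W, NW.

Taking MW-1 as reference: MW-2−MW-1 = (355, -280, +1.0); MW-3−MW-1 = (370, -255, +1.2).
Determinant of the coordinate differences = 355·(-255) − 370·(-280) = 13075.
∂h/∂x = [(+1.0)·(-255) − (+1.2)·(-280)] / 13075 = +0.006195
∂h/∂y = [355·(+1.2) − 370·(+1.0)] / 13075 = +0.004283
Flow = −∇h = (-0.006195 east, -0.004283 north), which points southwest.

SW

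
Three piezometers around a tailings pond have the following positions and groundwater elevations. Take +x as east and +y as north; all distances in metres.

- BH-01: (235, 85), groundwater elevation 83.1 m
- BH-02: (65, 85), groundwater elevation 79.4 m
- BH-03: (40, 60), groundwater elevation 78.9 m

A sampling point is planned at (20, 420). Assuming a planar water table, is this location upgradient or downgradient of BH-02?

downgradient

Differences from BH-01: to BH-02 (Δx, Δy, Δh) = (-170, 0, -3.7); to BH-03 = (-195, -25, -4.2).
Solve a·Δx + b·Δy = Δh: det = (-170)·(-25) − (-195)·0 = 4250.
∂h/∂x = [(-3.7)·(-25) − (-4.2)·0] / 4250 = +0.02176
∂h/∂y = [(-170)·(-4.2) − (-195)·(-3.7)] / 4250 = -0.001765
Head at (20, 420) = 83.1 + (+0.02176)·(-215) + (-0.001765)·(335) = 77.83 m.
That is lower than the 79.4 m at BH-02, so the point is downgradient.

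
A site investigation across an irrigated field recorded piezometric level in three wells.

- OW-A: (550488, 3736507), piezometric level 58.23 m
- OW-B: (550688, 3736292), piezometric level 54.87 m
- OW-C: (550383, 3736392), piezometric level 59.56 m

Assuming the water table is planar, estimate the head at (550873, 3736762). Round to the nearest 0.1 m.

Taking OW-A as reference: OW-B−OW-A = (200, -215, -3.36); OW-C−OW-A = (-105, -115, +1.33).
Determinant of the coordinate differences = 200·(-115) − (-105)·(-215) = -45575.
∂h/∂x = [(-3.36)·(-115) − (+1.33)·(-215)] / -45575 = -0.01475
∂h/∂y = [200·(+1.33) − (-105)·(-3.36)] / -45575 = +0.001905
h(550873, 3736762) = 58.23 + (-0.01475)·(385) + (+0.001905)·(255) = 58.23 -5.680 +0.486 = 53.036 m.

53.0 m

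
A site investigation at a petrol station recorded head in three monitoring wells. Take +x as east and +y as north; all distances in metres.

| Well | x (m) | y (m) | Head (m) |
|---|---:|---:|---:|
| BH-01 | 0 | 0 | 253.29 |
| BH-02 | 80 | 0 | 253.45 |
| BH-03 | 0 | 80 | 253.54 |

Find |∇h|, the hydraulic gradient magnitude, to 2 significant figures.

∂h/∂x = (253.45 − 253.29) / (80 − 0) = +0.002000
∂h/∂y = (253.54 − 253.29) / (80 − 0) = +0.003125
|∇h| = √(0.002000² + 0.003125²) = 0.00371

0.0037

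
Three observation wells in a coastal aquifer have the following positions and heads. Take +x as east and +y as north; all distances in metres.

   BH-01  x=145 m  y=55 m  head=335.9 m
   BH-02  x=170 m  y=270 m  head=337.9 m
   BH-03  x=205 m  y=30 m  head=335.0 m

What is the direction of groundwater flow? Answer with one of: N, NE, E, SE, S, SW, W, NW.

Three-point gradient (reference BH-01): Δ to BH-02 = (25, 215, +2.0), Δ to BH-03 = (60, -25, -0.9).
∂h/∂x = -0.01061, ∂h/∂y = +0.01054 (det = -13525).
Flow = −∇h = (+0.01061 east, -0.01054 north), which points southeast.

SE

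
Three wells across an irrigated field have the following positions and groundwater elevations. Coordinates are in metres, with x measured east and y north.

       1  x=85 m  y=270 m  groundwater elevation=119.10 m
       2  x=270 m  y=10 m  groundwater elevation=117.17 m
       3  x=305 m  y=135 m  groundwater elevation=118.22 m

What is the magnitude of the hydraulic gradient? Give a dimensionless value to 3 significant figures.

With h = a·x + b·y + c and 1 as origin, the differences give:
  185·a + (-260)·b = -1.93
  220·a + (-135)·b = -0.88
Eliminate b (×(-135) and ×(-260), subtract): 32225·a = 31.750 → a = ∂h/∂x = +0.0009853
Back-substitute: b = ∂h/∂y = +0.008124.
|∇h| = √(0.0009853² + 0.008124²) = 0.008184

0.00818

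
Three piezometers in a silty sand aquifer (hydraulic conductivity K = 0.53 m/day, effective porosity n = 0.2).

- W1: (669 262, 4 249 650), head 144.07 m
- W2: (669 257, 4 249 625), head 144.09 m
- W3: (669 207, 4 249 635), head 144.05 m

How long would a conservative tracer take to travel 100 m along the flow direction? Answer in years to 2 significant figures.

Differences from W1: to W2 (Δx, Δy, Δh) = (-5, -25, +0.02); to W3 = (-55, -15, -0.02).
Determinant of the coordinate differences = (-5)·(-15) − (-55)·(-25) = -1300.
∂h/∂x = [(+0.02)·(-15) − (-0.02)·(-25)] / -1300 = +0.0006154
∂h/∂y = [(-5)·(-0.02) − (-55)·(+0.02)] / -1300 = -0.0009231
|∇h| = √(0.0006154² + -0.0009231²) = 0.001109
Seepage velocity v = K·i/n = 0.53 × 0.001109 / 0.2 = 0.002939 m/day.
t = 100 / 0.002939 = 3.403e+04 days = 93.2 years.

93 years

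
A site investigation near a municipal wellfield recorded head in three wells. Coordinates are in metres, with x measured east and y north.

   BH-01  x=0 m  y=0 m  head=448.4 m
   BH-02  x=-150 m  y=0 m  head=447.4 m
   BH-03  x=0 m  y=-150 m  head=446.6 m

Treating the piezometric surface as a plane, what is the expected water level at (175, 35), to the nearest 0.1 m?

∂h/∂x = (447.4 − 448.4) / (-150 − 0) = +0.006667
∂h/∂y = (446.6 − 448.4) / (-150 − 0) = +0.01200
h(175, 35) = 448.4 + (+0.006667)·(175) + (+0.01200)·(35) = 448.4 +1.167 +0.420 = 449.987 m.

450.0 m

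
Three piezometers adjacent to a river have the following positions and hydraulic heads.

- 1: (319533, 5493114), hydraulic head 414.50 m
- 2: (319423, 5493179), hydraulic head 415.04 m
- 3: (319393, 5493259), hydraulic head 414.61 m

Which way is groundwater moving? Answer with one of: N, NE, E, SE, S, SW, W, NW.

Differences from 1: to 2 (Δx, Δy, Δh) = (-110, 65, +0.54); to 3 = (-140, 145, +0.11).
Solve a·Δx + b·Δy = Δh: det = (-110)·145 − (-140)·65 = -6850.
∂h/∂x = [(+0.54)·145 − (+0.11)·65] / -6850 = -0.01039
∂h/∂y = [(-110)·(+0.11) − (-140)·(+0.54)] / -6850 = -0.009270
Flow = −∇h = (+0.01039 east, +0.009270 north), which points northeast.

NE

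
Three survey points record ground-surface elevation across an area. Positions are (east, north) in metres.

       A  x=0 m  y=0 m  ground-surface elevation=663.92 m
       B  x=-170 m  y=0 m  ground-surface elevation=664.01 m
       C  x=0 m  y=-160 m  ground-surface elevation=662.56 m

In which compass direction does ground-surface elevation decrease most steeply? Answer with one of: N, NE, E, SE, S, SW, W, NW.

S

∂z/∂x = (664.01 − 663.92) / (-170 − 0) = -0.0005294
∂z/∂y = (662.56 − 663.92) / (-160 − 0) = +0.008500
Steepest decrease is along −∇f = (+0.0005294 E, -0.008500 N) → south.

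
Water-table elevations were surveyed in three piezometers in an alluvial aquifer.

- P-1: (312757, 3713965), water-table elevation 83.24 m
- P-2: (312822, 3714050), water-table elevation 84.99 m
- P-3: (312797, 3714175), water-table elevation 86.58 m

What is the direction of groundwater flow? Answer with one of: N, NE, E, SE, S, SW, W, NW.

Differences from P-1: to P-2 (Δx, Δy, Δh) = (65, 85, +1.75); to P-3 = (40, 210, +3.34).
Solve a·Δx + b·Δy = Δh: det = 65·210 − 40·85 = 10250.
∂h/∂x = [(+1.75)·210 − (+3.34)·85] / 10250 = +0.008156
∂h/∂y = [65·(+3.34) − 40·(+1.75)] / 10250 = +0.01435
Flow = −∇h = (-0.008156 east, -0.01435 north), which points southwest.

SW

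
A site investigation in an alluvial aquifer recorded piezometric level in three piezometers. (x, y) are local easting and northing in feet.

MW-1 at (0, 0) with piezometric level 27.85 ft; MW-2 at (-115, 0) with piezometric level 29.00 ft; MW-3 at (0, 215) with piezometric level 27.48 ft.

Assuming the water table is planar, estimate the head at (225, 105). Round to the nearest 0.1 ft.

∂h/∂x = (29.00 − 27.85) / (-115 − 0) = -0.010000
∂h/∂y = (27.48 − 27.85) / (215 − 0) = -0.001721
h(225, 105) = 27.85 + (-0.010000)·(225) + (-0.001721)·(105) = 27.85 -2.250 -0.181 = 25.419 ft.

25.4 ft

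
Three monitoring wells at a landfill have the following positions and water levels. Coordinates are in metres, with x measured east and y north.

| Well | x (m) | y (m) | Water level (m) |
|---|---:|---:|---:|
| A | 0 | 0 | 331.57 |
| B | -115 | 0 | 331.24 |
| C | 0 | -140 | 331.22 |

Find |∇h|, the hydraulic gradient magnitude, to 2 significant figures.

∂h/∂x = (331.24 − 331.57) / (-115 − 0) = +0.002870
∂h/∂y = (331.22 − 331.57) / (-140 − 0) = +0.002500
|∇h| = √(0.002870² + 0.002500²) = 0.003806

0.0038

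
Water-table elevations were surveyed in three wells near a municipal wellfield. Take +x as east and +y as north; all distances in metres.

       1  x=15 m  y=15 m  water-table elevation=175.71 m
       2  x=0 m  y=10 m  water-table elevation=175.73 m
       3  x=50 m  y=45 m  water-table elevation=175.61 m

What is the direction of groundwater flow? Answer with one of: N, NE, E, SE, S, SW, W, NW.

With h = a·x + b·y + c and 1 as origin, the differences give:
  (-15)·a + (-5)·b = +0.02
  35·a + 30·b = -0.10
Eliminate b (×30 and ×(-5), subtract): -275·a = 0.100 → a = ∂h/∂x = -0.0003636
Back-substitute: b = ∂h/∂y = -0.002909.
Flow = −∇h = (+0.0003636 east, +0.002909 north), which points north.

N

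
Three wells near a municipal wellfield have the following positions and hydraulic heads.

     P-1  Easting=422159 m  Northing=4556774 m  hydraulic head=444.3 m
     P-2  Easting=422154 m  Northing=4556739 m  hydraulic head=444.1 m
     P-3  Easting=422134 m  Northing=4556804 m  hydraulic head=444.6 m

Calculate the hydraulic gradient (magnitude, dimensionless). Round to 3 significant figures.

0.00771

Three-point gradient (reference P-1): Δ to P-2 = (-5, -35, -0.2), Δ to P-3 = (-25, 30, +0.3).
∂h/∂x = -0.004390, ∂h/∂y = +0.006341 (det = -1025).
|∇h| = √(-0.004390² + 0.006341²) = 0.007712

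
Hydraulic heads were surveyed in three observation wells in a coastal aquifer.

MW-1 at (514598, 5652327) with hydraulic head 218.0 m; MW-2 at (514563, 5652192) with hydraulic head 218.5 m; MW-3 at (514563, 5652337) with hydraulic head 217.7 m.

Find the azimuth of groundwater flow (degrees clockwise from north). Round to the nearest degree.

Taking MW-1 as reference: MW-2−MW-1 = (-35, -135, +0.5); MW-3−MW-1 = (-35, 10, -0.3).
Determinant of the coordinate differences = (-35)·10 − (-35)·(-135) = -5075.
∂h/∂x = [(+0.5)·10 − (-0.3)·(-135)] / -5075 = +0.006995
∂h/∂y = [(-35)·(-0.3) − (-35)·(+0.5)] / -5075 = -0.005517
Flow direction (−∇h) has components (-0.006995 E, +0.005517 N).
Azimuth = atan2(E, N) = atan2(-0.006995, +0.005517) = 308.3° ≈ 308°.

308°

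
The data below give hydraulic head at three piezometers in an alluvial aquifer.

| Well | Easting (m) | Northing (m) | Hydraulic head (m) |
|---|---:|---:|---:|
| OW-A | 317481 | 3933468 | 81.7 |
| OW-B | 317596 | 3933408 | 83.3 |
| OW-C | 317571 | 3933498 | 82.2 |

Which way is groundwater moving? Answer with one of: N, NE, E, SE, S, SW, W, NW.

With h = a·x + b·y + c and OW-A as origin, the differences give:
  115·a + (-60)·b = +1.6
  90·a + 30·b = +0.5
Eliminate b (×30 and ×(-60), subtract): 8850·a = 78.00 → a = ∂h/∂x = +0.008814
Back-substitute: b = ∂h/∂y = -0.009774.
Flow = −∇h = (-0.008814 east, +0.009774 north), which points northwest.

NW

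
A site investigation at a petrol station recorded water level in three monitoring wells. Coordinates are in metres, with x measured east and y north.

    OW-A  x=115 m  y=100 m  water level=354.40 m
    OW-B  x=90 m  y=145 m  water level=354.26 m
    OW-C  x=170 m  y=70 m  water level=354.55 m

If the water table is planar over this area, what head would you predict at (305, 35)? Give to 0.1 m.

Taking OW-A as reference: OW-B−OW-A = (-25, 45, -0.14); OW-C−OW-A = (55, -30, +0.15).
Solve a·Δx + b·Δy = Δh: det = (-25)·(-30) − 55·45 = -1725.
∂h/∂x = [(-0.14)·(-30) − (+0.15)·45] / -1725 = +0.001478
∂h/∂y = [(-25)·(+0.15) − 55·(-0.14)] / -1725 = -0.002290
h(305, 35) = 354.40 + (+0.001478)·(190) + (-0.002290)·(-65) = 354.40 +0.281 +0.149 = 354.830 m.

354.8 m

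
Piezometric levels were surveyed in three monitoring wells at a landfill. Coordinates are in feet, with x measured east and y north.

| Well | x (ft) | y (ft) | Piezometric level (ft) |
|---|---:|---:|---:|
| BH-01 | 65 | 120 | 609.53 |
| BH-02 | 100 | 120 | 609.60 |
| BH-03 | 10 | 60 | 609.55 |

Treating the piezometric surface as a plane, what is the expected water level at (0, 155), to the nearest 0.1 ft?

609.3 ft

With h = a·x + b·y + c and BH-01 as origin, the differences give:
  35·a + 0·b = +0.07
  (-55)·a + (-60)·b = +0.02
Eliminate b (×(-60) and ×0, subtract): -2100·a = -4.200 → a = ∂h/∂x = +0.002000
Back-substitute: b = ∂h/∂y = -0.002167.
h(0, 155) = 609.53 + (+0.002000)·(-65) + (-0.002167)·(35) = 609.53 -0.130 -0.076 = 609.324 ft.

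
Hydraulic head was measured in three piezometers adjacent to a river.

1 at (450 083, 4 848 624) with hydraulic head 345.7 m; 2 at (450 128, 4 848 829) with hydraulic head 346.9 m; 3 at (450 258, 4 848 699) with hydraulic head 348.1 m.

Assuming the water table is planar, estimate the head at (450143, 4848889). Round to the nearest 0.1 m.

With h = a·x + b·y + c and 1 as origin, the differences give:
  45·a + 205·b = +1.2
  175·a + 75·b = +2.4
Eliminate b (×75 and ×205, subtract): -32500·a = -402.00 → a = ∂h/∂x = +0.01237
Back-substitute: b = ∂h/∂y = +0.003138.
h(450143, 4848889) = 345.7 + (+0.01237)·(60) + (+0.003138)·(265) = 345.7 +0.742 +0.832 = 347.274 m.

347.3 m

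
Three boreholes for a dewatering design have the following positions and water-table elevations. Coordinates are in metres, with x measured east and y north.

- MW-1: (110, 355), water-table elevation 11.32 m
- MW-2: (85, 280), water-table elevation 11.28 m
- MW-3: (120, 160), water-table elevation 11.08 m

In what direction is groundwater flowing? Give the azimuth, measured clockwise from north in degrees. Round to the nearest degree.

122°

Differences from MW-1: to MW-2 (Δx, Δy, Δh) = (-25, -75, -0.04); to MW-3 = (10, -195, -0.24).
Determinant of the coordinate differences = (-25)·(-195) − 10·(-75) = 5625.
∂h/∂x = [(-0.04)·(-195) − (-0.24)·(-75)] / 5625 = -0.001813
∂h/∂y = [(-25)·(-0.24) − 10·(-0.04)] / 5625 = +0.001138
Flow direction (−∇h) has components (+0.001813 E, -0.001138 N).
Azimuth = atan2(E, N) = atan2(+0.001813, -0.001138) = 122.1° ≈ 122°.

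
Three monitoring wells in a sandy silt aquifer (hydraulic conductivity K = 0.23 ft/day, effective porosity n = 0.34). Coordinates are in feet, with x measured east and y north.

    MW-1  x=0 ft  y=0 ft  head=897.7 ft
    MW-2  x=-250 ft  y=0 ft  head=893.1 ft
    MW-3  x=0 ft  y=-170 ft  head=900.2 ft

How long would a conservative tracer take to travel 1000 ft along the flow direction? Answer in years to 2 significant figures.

170 years

∂h/∂x = (893.1 − 897.7) / (-250 − 0) = +0.01840
∂h/∂y = (900.2 − 897.7) / (-170 − 0) = -0.01471
|∇h| = √(0.01840² + -0.01471²) = 0.02356
Seepage velocity v = K·i/n = 0.23 × 0.02356 / 0.34 = 0.01594 ft/day.
t = 1000 / 0.01594 = 6.274e+04 days = 172 years.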